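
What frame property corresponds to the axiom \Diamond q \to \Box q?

partial functionality

Suppose ◇q→□q is valid. Take Rxy, Rxz and set V(q)={y}. Then ◇q at x, so □q at x, so q at z, i.e. z=y.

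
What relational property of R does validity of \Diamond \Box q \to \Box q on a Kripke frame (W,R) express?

This is a form of the 5 axiom.
Its frame correspondent is the Euclidean property — \forall x \forall y \forall z (Rxy \wedge Rxz \to Ryz).

the Euclidean property: \forall x \forall y \forall z (Rxy \wedge Rxz \to Ryz)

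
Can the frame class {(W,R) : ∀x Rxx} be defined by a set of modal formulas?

Yes: it is reflexivity, defined by the T schema □r → r.

Definable; □r → r defines it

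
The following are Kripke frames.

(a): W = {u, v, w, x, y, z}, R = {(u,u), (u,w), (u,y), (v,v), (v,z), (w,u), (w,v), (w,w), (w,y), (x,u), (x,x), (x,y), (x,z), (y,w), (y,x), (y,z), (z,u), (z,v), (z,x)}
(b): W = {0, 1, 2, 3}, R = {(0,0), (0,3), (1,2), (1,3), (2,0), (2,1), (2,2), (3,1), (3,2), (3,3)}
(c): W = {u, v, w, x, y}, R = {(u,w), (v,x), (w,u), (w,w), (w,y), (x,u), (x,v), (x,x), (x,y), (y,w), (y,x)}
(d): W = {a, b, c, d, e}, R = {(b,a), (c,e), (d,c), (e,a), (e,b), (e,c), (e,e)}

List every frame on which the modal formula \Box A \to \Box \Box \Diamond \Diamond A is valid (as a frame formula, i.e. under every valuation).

(a), (b)

This is the axiom for a generalized confluence (Geach) condition; its first-order frame correspondent is \forall x \forall z (x R^2 z \to \exists w (xRw \wedge z R^2 w)).
(a): condition met.
(b): condition met.
(c): fails — vR²u but no t with vRt and uR²t.
(d): fails — cR²a but no w with cRw and aR²w.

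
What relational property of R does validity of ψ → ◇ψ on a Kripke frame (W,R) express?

This is frame-equivalent to □ψ → ψ (substitute ¬ψ for ψ and contrapose).
Suppose □ψ→ψ is valid. At any x set V(ψ)={w : Rxw}. Then □ψ holds at x, so ψ holds at x, i.e. Rxx.

Reflexivity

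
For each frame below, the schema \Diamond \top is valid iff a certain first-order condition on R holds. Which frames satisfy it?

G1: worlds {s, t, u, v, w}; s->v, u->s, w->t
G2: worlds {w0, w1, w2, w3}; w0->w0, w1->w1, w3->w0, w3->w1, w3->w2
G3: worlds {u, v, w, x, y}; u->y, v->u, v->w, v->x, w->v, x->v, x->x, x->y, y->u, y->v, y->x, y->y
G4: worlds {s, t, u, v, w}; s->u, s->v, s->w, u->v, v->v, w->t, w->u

G3

This is the axiom for seriality; its first-order frame correspondent is \forall x \exists y Rxy.
G1: fails — world t has no successor.
G2: fails — world w2 has no successor.
G3: ✓.
G4: fails — world t has no successor.
Valid on: G3.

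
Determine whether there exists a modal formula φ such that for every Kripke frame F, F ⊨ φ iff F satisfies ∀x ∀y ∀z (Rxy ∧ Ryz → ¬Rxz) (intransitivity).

Not definable by any modal formula

Any modally definable frame class is closed under surjective bounded morphisms.
The 3-cycle (worlds w0,w1,w2 with w0→w1→w2→w0) is intransitive. Mapping every world to a single reflexive point • is a surjective bounded morphism; the reflexive point is not intransitive (R••∧R•• but R••).
So the class is not modally definable.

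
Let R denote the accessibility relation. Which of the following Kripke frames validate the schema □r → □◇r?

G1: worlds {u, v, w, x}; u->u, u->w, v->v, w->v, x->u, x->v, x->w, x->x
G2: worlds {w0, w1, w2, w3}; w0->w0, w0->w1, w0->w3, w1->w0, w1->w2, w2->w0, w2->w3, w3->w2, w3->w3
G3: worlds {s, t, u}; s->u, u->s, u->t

The schema corresponds to a generalized confluence (Geach) condition: ∀x ∀z (xRz → ∃w (xRw ∧ zRw)).
G1: fails — uRw but no t with uRt and wRt.
G2: holds.
G3: fails — sRu but no w with sRw and uRw.
Valid on: G2.

G2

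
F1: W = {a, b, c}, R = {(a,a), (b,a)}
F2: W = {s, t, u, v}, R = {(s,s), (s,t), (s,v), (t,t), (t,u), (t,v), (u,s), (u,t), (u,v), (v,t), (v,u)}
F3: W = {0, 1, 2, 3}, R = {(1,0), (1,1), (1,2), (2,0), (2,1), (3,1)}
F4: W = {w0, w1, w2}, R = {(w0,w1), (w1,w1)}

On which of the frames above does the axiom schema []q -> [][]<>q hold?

This is the axiom for a generalized confluence (Geach) condition; its first-order frame correspondent is forall x forall z (x R^2 z -> exists w (xRw & zRw)).
F1: condition met.
F2: condition met.
F3: fails — 1R²0 but no w with 1Rw and 0Rw.
F4: condition met.

F1, F2, F4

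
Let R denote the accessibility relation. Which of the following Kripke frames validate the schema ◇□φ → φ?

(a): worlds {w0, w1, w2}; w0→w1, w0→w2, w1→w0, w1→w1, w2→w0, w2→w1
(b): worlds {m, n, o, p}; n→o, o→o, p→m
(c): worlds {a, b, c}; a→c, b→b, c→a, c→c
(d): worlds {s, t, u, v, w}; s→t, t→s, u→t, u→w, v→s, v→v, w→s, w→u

Frame correspondent (Sahlqvist): ∀x ∀y (Rxy → Ryx) — i.e. symmetry.
(a): fails — Rw2w1 but not Rw1w2.
(b): fails — Rno but not Ron.
(c): condition met.
(d): fails — Rut but not Rtu.
Valid on: (c).

(c)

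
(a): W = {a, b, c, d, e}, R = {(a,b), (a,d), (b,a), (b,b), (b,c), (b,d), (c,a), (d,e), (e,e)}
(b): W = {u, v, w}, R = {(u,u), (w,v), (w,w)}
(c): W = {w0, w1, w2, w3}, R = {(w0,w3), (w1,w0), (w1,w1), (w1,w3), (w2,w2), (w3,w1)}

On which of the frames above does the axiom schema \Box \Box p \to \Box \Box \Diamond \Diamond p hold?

Frame correspondent (Sahlqvist): \forall x \forall z (x R^2 z \to \exists w (x R^2 w \wedge z R^2 w)) — i.e. a generalized confluence (Geach) condition.
(a): fails — cR²d but no w with cR²w and dR²w.
(b): fails — wR²v but no t with wR²t and vR²t.
(c): ✓.

(c)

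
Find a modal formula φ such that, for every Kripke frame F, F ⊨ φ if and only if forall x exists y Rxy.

□q → ◇q

The condition is seriality. The D schema □q → ◇q defines it.
Suppose □q→◇q is valid. At any x set V(q)=W. Then □q at x, so ◇q at x, so x has a successor.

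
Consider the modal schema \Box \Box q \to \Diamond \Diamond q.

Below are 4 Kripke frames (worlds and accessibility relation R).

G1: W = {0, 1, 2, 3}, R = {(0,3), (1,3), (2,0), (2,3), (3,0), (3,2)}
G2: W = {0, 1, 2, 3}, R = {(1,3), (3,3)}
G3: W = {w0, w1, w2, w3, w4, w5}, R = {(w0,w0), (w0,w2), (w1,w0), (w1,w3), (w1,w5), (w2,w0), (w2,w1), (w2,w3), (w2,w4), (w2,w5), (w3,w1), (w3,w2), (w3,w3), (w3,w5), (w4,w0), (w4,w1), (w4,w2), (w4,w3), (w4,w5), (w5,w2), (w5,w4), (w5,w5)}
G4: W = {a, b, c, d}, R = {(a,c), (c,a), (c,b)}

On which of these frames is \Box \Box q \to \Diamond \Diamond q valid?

G1, G3

This is the axiom for a generalized confluence (Geach) condition; its first-order frame correspondent is \forall x \exists w (x R^2 w \wedge x R^2 w).
G1: holds.
G2: fails — at 0 but no w with 0R²w and 0R²w.
G3: holds.
G4: fails — at b but no w with bR²w and bR²w.
Valid on: G1, G3.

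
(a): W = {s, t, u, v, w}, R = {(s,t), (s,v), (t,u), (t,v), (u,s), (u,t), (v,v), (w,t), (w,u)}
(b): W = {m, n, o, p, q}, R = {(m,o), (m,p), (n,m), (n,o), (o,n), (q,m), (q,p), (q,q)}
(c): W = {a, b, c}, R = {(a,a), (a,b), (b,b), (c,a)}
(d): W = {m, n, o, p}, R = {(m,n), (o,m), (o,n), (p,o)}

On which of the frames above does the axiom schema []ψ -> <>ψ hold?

Frame correspondent (Sahlqvist): forall x exists y Rxy — i.e. seriality.
(a): satisfies the condition.
(b): fails — world p has no successor.
(c): satisfies the condition.
(d): fails — world n has no successor.

(a), (c)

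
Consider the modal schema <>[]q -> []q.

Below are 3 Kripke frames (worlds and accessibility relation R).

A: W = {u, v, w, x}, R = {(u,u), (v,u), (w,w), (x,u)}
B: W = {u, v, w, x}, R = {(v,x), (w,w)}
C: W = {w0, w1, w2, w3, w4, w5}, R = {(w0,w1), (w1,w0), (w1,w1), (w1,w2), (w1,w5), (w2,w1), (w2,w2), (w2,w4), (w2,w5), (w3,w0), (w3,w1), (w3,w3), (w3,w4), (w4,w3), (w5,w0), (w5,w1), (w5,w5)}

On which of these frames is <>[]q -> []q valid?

This is the axiom for the Euclidean property; its first-order frame correspondent is forall x forall y forall z (Rxy & Rxz -> Ryz).
A: satisfies the condition.
B: fails — Rvx and Rvx but not Rxx.
C: fails — Rw1w5 and Rw1w2 but not Rw5w2.
Valid on: A.

A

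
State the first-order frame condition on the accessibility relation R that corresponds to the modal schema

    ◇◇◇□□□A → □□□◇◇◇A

This is a Sahlqvist (Geach-type) schema ◇^3□^3A → □^3◇^3A.
First-order correspondent: ∀x ∀y ∀z ((xR³y ∧ xR³z) → ∃w (yR³w ∧ zR³w)).

∀x ∀y ∀z ((xR³y ∧ xR³z) → ∃w (yR³w ∧ zR³w))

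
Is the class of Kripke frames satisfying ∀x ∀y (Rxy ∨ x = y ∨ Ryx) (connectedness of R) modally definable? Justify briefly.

Not modally definable

Modal frame validity is preserved under disjoint unions.
Take 2 disjoint single-world reflexive frames: each is trivially connected, but their disjoint union has 2 worlds with no edge between distinct components, so it is not connected.
So no modal formula (or set of formulas) defines exactly the connected frames.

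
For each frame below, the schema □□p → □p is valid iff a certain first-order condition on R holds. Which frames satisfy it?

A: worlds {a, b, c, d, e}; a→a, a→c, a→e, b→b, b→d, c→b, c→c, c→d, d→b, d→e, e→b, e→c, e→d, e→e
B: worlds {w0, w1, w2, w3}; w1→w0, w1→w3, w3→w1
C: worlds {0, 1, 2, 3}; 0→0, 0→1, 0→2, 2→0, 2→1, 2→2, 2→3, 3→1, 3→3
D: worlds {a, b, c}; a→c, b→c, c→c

This is the axiom for density; its first-order frame correspondent is ∀x ∀y (Rxy → ∃z (Rxz ∧ Rzy)).
A: condition met.
B: fails — Rw1w0 but no z with Rw1z and Rzw0.
C: condition met.
D: condition met.

A, C, D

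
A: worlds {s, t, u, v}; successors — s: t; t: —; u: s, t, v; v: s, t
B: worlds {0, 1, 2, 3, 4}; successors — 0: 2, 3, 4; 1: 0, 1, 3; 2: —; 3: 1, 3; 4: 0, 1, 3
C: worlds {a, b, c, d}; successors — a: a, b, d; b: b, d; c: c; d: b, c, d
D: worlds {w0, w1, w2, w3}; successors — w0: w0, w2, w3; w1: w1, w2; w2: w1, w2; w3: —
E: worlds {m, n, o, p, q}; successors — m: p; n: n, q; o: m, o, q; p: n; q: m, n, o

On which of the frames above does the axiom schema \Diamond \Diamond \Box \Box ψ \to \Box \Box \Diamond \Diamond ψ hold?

C, E

The schema corresponds to a generalized confluence (Geach) condition: \forall x \forall y \forall z ((x R^2 y \wedge x R^2 z) \to \exists w (y R^2 w \wedge z R^2 w)).
A: fails — uR²s, uR²s but no w with sR²w and sR²w.
B: fails — 1R²0, 1R²2 but no w with 0R²w and 2R²w.
C: satisfies the condition.
D: fails — w0R²w0, w0R²w3 but no w with w0R²w and w3R²w.
E: satisfies the condition.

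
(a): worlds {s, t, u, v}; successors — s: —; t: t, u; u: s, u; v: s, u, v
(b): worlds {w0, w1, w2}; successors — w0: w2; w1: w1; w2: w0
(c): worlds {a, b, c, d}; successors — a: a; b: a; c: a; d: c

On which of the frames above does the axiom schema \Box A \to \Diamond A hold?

(b), (c)

The schema corresponds to seriality: \forall x \exists y Rxy.
(a): fails — world s has no successor.
(b): satisfies the condition.
(c): satisfies the condition.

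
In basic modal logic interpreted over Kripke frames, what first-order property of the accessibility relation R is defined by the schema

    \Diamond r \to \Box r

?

Suppose ◇r→□r is valid. Take Rxy, Rxz and set V(r)={y}. Then ◇r at x, so □r at x, so r at z, i.e. z=y.
Conversely, on a frame with partial functionality the schema holds at every world under every valuation.
Frame condition: \forall x \forall y \forall z (Rxy \wedge Rxz \to y = z).

Partial functionality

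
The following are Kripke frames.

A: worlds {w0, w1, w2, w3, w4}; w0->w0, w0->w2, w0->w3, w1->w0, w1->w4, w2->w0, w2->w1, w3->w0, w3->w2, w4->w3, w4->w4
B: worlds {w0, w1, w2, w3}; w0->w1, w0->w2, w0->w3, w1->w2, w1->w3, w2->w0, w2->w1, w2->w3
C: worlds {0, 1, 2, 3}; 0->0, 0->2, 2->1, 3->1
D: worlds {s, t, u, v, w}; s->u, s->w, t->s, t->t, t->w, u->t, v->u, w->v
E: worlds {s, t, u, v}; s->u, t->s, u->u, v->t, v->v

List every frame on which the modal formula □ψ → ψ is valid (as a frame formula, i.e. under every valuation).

none

Frame correspondent (Sahlqvist): ∀x Rxx — i.e. reflexivity.
A: fails — world w1 does not see itself.
B: fails — world w0 does not see itself.
C: fails — world 1 does not see itself.
D: fails — world s does not see itself.
E: fails — world s does not see itself.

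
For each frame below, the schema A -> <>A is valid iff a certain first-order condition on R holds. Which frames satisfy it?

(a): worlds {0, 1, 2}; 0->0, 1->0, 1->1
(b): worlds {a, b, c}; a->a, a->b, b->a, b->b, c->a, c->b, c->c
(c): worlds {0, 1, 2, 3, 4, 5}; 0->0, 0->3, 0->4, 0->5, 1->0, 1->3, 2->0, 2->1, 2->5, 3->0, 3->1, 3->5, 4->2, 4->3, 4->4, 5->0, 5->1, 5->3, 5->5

Frame correspondent (Sahlqvist): forall x Rxx — i.e. reflexivity.
(a): fails — world 2 does not see itself.
(b): ✓.
(c): fails — world 1 does not see itself.

(b)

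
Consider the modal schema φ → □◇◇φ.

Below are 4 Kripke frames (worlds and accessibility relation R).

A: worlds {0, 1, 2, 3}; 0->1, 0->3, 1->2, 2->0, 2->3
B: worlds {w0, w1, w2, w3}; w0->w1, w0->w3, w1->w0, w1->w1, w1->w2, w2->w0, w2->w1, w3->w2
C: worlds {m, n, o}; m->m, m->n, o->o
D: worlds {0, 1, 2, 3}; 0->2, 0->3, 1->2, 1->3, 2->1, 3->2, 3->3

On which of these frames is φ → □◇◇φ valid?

Frame correspondent (Sahlqvist): ∀x ∀z (xRz → ∃w (x = w ∧ zR²w)) — i.e. a generalized confluence (Geach) condition.
A: fails — 0R3 but no w with 0=w and 3R²w.
B: ✓.
C: fails — mRn but no w with m=w and nR²w.
D: fails — 0R2 but no w with 0=w and 2R²w.

B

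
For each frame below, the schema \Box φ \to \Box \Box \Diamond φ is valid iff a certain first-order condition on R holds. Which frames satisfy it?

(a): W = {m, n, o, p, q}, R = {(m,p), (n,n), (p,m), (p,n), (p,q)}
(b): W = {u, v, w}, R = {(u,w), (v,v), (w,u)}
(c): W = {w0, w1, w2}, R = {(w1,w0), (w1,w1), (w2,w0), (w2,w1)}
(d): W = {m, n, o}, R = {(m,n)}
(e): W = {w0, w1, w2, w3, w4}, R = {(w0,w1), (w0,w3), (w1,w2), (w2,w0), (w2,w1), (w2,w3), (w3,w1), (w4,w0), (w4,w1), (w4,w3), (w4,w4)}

(b), (d)

The schema corresponds to a generalized confluence (Geach) condition: \forall x \forall z (x R^2 z \to \exists w (xRw \wedge zRw)).
(a): fails — mR²n but no w with mRw and nRw.
(b): holds.
(c): fails — w1R²w0 but no w with w1Rw and w0Rw.
(d): holds.
(e): fails — w0R²w1 but no w with w0Rw and w1Rw.
Valid on: (b), (d).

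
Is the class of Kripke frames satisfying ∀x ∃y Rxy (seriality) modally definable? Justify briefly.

Yes — defined by □p → ◇p

The condition is seriality. A defining modal formula is □p → ◇p.
Suppose □p→◇p is valid. At any x set V(p)=W. Then □p at x, so ◇p at x, so x has a successor.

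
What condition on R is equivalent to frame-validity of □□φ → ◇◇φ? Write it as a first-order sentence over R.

∀x ∃w (xR²w ∧ xR²w)

This is a Sahlqvist (Geach-type) schema ◇^0□^2φ → □^0◇^2φ.
First-order correspondent: ∀x ∃w (xR²w ∧ xR²w).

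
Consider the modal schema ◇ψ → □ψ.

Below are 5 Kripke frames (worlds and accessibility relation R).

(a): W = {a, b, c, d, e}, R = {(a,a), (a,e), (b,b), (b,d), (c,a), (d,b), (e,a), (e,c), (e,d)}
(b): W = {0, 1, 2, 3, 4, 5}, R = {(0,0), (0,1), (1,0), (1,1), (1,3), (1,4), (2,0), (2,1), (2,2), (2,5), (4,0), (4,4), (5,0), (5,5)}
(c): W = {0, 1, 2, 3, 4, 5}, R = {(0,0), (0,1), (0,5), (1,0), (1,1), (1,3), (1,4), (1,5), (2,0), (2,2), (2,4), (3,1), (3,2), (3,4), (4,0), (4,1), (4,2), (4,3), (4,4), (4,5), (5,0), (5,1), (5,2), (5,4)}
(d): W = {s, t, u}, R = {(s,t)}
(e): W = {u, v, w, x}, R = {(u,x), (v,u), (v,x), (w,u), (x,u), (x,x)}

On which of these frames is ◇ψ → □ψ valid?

(d)

This is the axiom for partial functionality; its first-order frame correspondent is ∀x ∀y ∀z (Rxy ∧ Rxz → y = z).
(a): fails — a sees both a and e.
(b): fails — 0 sees both 0 and 1.
(c): fails — 0 sees both 0 and 1.
(d): satisfies the condition.
(e): fails — v sees both u and x.
Valid on: (d).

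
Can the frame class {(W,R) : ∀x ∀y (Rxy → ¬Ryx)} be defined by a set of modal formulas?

Any modally definable frame class is closed under surjective bounded morphisms.
The 3-cycle (worlds w0,w1,w2 with w0→w1→w2→w0) is asymmetric. Mapping every world to a single reflexive point • is a surjective bounded morphism, and the reflexive point is not asymmetric (R•• but asymmetry requires ¬R••).
Hence asymmetry is not modally definable.

Not definable by any modal formula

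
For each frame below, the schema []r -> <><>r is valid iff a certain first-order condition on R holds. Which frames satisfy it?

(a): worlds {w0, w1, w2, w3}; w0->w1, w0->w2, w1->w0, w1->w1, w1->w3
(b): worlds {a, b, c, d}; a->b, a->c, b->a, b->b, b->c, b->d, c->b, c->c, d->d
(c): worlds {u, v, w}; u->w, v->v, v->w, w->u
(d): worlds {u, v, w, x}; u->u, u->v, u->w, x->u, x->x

This is the axiom for a generalized confluence (Geach) condition; its first-order frame correspondent is forall x exists w (xRw & x R^2 w).
(a): fails — at w2 but no w with w2Rw and w2R²w.
(b): ✓.
(c): fails — at u but no t with uRt and uR²t.
(d): fails — at v but no t with vRt and vR²t.
Valid on: (b).

(b)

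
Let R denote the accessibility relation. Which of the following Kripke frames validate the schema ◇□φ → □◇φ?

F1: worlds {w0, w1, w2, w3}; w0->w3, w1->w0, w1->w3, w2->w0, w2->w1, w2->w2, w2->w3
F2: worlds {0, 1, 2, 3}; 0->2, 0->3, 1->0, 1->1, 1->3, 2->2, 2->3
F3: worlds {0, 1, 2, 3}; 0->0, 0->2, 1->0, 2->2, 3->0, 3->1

The schema corresponds to convergence: ∀x ∀y ∀z (Rxy ∧ Rxz → ∃w (Ryw ∧ Rzw)).
F1: fails — Rw0w3 and Rw0w3 but w3 and w3 have no common successor.
F2: fails — R02 and R03 but 2 and 3 have no common successor.
F3: ✓.
Valid on: F3.

F3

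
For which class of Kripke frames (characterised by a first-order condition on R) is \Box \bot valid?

This is the Ver axiom.
Its frame correspondent is emptiness of R — \forall x \forall y \neg Rxy.

emptiness of R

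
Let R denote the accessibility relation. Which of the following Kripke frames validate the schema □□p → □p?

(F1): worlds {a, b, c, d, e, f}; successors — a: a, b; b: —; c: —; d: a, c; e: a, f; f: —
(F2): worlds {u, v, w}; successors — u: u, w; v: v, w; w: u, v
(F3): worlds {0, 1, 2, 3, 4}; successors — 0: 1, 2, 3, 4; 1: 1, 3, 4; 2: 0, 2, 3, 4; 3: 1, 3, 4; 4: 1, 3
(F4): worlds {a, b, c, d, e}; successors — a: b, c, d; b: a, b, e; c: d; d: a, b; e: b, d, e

This is the axiom for density; its first-order frame correspondent is ∀x ∀y (Rxy → ∃z (Rxz ∧ Rzy)).
(F1): fails — Rdc but no z with Rdz and Rzc.
(F2): condition met.
(F3): condition met.
(F4): fails — Rcd but no z with Rcz and Rzd.

(F2), (F3)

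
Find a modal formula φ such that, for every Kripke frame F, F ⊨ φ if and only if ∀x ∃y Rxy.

□p → ◇p

A defining formula is □p → ◇p (the D axiom).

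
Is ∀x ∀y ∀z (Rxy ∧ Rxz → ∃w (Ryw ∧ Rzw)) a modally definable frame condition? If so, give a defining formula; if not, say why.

Yes, by ◇□p → □◇p

Yes: it is convergence, defined by the .2 schema ◇□p → □◇p.
Suppose ◇□p→□◇p is valid. Take Rxy, Rxz and set V(p)={w : Ryw}. Then □p at y so ◇□p at x, so □◇p at x, so ◇p at z, giving w with Rzw and Ryw.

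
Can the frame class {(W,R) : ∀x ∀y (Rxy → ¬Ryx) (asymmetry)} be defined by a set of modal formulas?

If a class were modally definable it would be closed under surjective bounded morphisms (Goldblatt–Thomason).
The 4-cycle (worlds s,t,u,v with s→t→u→v→s) is asymmetric. Mapping every world to a single reflexive point • is a surjective bounded morphism, and the reflexive point is not asymmetric (R•• but asymmetry requires ¬R••).
Hence asymmetry is not modally definable.

No — not modally definable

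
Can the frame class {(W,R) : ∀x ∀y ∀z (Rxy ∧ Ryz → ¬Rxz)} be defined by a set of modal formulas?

No — not modally definable

If a class were modally definable it would be closed under surjective bounded morphisms (Goldblatt–Thomason).
The 3-cycle (worlds 0,1,2 with 0→1→2→0) is intransitive. Mapping every world to a single reflexive point • is a surjective bounded morphism; the reflexive point is not intransitive (R••∧R•• but R••).
Hence intransitivity is not modally definable.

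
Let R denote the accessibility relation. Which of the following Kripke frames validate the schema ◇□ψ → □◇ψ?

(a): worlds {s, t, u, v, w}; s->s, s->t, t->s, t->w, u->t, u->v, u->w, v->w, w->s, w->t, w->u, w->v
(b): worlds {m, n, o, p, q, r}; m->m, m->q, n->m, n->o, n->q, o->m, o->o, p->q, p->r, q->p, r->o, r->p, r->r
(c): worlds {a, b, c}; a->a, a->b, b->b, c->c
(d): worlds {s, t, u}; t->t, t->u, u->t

(c), (d)

Frame correspondent (Sahlqvist): ∀x ∀y ∀z (Rxy ∧ Rxz → ∃w (Ryw ∧ Rzw)) — i.e. convergence.
(a): fails — Ruv and Ruw but v and w have no common successor.
(b): fails — Rmq and Rmm but q and m have no common successor.
(c): satisfies the condition.
(d): satisfies the condition.
Valid on: (c), (d).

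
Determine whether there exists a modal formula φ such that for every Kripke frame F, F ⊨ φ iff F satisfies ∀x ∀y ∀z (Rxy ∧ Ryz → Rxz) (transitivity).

This is a Sahlqvist condition; the 4 axiom □r → □□r defines it.
Suppose □r→□□r is valid. Take Rxy, Ryz and set V(r)={w : Rxw}. Then □r at x, so □□r at x, so □r at y, so r at z, i.e. Rxz.

Yes, by □r → □□r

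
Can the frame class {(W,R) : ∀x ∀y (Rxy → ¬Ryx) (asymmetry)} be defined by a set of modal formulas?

Modal frame validity is preserved under surjective bounded morphisms.
The 3-cycle (worlds 0,1,2 with 0→1→2→0) is asymmetric. Mapping every world to a single reflexive point • is a surjective bounded morphism, and the reflexive point is not asymmetric (R•• but asymmetry requires ¬R••).
So the class is not modally definable.

Not modally definable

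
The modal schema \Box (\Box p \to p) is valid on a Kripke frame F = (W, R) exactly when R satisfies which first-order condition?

Suppose □(□p→p) is valid. Take Rxy and set V(p)={w : Ryw}. Then at y, □p holds; since □(□p→p) at x, □p→p at y, so p at y, i.e. Ryy.

shift-reflexivity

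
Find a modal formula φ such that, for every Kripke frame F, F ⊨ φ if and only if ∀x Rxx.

A defining formula is □s → s (the T axiom).

□s → s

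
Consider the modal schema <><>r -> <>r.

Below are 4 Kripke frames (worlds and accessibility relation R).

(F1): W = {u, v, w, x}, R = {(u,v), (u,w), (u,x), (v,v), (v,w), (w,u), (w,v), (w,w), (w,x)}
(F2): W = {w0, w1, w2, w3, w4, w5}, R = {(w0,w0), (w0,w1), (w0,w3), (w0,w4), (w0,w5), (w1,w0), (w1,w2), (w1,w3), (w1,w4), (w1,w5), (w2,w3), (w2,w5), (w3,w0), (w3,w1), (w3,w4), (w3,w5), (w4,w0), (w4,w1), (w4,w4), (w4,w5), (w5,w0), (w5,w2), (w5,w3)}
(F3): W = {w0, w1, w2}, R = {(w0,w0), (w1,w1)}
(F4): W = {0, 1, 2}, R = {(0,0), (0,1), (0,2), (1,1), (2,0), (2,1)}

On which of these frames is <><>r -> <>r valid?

(F3)

The schema corresponds to transitivity: forall x forall y forall z (Rxy & Ryz -> Rxz).
(F1): fails — Ruw and Rwu but not Ruu.
(F2): fails — Rw3w1 and Rw1w3 but not Rw3w3.
(F3): condition met.
(F4): fails — R20 and R02 but not R22.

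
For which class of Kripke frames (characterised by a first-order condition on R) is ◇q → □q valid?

Suppose ◇q→□q is valid. Take Rxy, Rxz and set V(q)={y}. Then ◇q at x, so □q at x, so q at z, i.e. z=y.

Partial functionality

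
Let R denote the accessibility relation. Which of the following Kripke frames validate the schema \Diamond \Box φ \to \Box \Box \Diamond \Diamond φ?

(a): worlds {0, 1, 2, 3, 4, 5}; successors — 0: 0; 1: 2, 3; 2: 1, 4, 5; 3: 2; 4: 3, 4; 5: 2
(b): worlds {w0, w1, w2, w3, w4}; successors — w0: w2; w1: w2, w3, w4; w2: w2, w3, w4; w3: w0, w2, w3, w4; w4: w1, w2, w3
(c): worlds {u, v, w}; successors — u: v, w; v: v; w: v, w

This is the axiom for a generalized confluence (Geach) condition; its first-order frame correspondent is \forall x \forall y \forall z ((xRy \wedge x R^2 z) \to \exists w (yRw \wedge z R^2 w)).
(a): fails — 1R3, 1R²5 but no w with 3Rw and 5R²w.
(b): satisfies the condition.
(c): satisfies the condition.
Valid on: (b), (c).

(b), (c)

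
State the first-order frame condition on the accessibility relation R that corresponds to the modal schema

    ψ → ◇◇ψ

∀x ∃w (x = w ∧ xR²w)

This is a Sahlqvist (Geach-type) schema ◇^0□^0ψ → □^0◇^2ψ.
Minimal-valuation argument: fix x; take any y with xR^0y and any z with xR^0z. Set V(ψ) to the set of worlds R-reachable from y in exactly 0 steps. Then □^0ψ holds at y, so the antecedent holds at x; validity forces ◇^2ψ at z, giving a w with zR^2w and yR^0w.
First-order correspondent: ∀x ∃w (x = w ∧ xR²w).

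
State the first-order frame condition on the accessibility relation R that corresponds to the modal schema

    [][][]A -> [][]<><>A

forall x forall z (x R^2 z -> exists w (x R^3 w & z R^2 w))

This is a Sahlqvist (Geach-type) schema ◇^0□^3A → □^2◇^2A.
First-order correspondent: forall x forall z (x R^2 z -> exists w (x R^3 w & z R^2 w)).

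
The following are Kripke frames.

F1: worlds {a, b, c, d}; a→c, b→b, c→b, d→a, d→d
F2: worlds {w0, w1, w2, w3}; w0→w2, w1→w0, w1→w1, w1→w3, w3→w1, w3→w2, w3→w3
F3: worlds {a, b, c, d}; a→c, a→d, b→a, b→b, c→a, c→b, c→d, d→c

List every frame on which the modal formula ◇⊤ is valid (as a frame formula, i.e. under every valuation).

This is the axiom for seriality; its first-order frame correspondent is ∀x ∃y Rxy.
F1: ✓.
F2: fails — world w2 has no successor.
F3: ✓.

F1, F3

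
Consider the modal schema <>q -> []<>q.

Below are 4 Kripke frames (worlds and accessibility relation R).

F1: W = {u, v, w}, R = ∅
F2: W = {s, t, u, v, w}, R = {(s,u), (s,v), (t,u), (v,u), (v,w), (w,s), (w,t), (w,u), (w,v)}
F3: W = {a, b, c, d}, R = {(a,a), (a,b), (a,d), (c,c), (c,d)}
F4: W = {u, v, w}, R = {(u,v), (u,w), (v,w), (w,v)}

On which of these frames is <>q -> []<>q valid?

F1

Frame correspondent (Sahlqvist): forall x forall y forall z (Rxy & Rxz -> Ryz) — i.e. the Euclidean property.
F1: satisfies the condition.
F2: fails — Rsv and Rsv but not Rvv.
F3: fails — Rab and Rab but not Rbb.
F4: fails — Ruv and Ruv but not Rvv.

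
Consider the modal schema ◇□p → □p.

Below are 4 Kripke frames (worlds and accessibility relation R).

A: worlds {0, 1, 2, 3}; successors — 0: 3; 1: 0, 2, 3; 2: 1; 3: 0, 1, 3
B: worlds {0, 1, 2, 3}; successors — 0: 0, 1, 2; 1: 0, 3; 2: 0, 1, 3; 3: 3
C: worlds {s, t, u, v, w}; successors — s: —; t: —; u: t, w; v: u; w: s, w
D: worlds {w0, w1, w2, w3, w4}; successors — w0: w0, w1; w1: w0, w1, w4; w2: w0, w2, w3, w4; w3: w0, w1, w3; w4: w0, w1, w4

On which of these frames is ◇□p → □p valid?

Frame correspondent (Sahlqvist): ∀x ∀y ∀z (Rxy ∧ Rxz → Ryz) — i.e. the Euclidean property.
A: fails — R10 and R10 but not R00.
B: fails — R02 and R02 but not R22.
C: fails — Ruw and Rut but not Rwt.
D: fails — Rw1w0 and Rw1w4 but not Rw0w4.
Valid on no frame.

none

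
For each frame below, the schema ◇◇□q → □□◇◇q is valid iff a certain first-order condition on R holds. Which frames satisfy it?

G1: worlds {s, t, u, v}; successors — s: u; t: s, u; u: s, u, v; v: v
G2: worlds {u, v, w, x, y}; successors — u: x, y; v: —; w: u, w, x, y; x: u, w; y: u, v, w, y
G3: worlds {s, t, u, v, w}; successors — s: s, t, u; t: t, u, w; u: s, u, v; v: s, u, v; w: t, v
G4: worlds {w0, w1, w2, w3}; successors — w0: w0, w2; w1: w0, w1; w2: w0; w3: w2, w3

G3, G4

Frame correspondent (Sahlqvist): ∀x ∀y ∀z ((xR²y ∧ xR²z) → ∃w (yRw ∧ zR²w)) — i.e. a generalized confluence (Geach) condition.
G1: fails — sR²s, sR²v but no w with sRw and vR²w.
G2: fails — uR²u, uR²v but no t with uRt and vR²t.
G3: condition met.
G4: condition met.
Valid on: G3, G4.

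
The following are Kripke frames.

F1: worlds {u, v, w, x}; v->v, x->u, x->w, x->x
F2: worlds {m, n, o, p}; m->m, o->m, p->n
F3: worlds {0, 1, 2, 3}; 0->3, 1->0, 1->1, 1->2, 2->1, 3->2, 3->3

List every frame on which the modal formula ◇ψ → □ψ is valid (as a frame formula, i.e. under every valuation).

F2

This is the axiom for partial functionality; its first-order frame correspondent is ∀x ∀y ∀z (Rxy ∧ Rxz → y = z).
F1: fails — x sees both u and w.
F2: condition met.
F3: fails — 1 sees both 0 and 1.
Valid on: F2.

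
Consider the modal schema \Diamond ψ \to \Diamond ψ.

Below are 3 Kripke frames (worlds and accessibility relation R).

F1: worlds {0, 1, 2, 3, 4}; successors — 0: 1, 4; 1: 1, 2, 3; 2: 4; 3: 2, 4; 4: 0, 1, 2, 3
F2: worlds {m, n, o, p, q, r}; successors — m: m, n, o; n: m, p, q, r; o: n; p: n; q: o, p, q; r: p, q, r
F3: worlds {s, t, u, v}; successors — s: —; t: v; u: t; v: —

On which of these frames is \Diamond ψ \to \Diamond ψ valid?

F1, F2, F3

This is the axiom for a generalized confluence (Geach) condition; its first-order frame correspondent is \forall x \forall y (xRy \to \exists w (y = w \wedge xRw)).
F1: satisfies the condition.
F2: satisfies the condition.
F3: satisfies the condition.
Valid on: F1, F2, F3.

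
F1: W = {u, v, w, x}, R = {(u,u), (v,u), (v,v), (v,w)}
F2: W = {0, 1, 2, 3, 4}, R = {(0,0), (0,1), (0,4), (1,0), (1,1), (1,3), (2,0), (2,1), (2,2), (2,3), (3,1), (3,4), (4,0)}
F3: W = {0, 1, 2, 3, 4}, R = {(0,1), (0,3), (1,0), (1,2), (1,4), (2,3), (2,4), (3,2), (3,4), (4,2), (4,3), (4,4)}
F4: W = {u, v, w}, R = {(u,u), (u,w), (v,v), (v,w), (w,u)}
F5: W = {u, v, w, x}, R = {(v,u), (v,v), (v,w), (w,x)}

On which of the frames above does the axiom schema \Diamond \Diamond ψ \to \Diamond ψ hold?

The schema corresponds to transitivity: \forall x \forall y \forall z (Rxy \wedge Ryz \to Rxz).
F1: holds.
F2: fails — R10 and R04 but not R14.
F3: fails — R10 and R01 but not R11.
F4: fails — Rwu and Ruw but not Rww.
F5: fails — Rvw and Rwx but not Rvx.
Valid on: F1.

F1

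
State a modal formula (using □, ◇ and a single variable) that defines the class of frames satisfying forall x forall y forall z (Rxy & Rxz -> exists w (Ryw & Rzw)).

A defining formula is ◇□s → □◇s (the .2 axiom).
Suppose ◇□s→□◇s is valid. Take Rxy, Rxz and set V(s)={w : Ryw}. Then □s at y so ◇□s at x, so □◇s at x, so ◇s at z, giving w with Rzw and Ryw.

◇□s → □◇s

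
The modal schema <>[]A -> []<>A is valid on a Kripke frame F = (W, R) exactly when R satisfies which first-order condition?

Suppose ◇□A→□◇A is valid. Take Rxy, Rxz and set V(A)={w : Ryw}. Then □A at y so ◇□A at x, so □◇A at x, so ◇A at z, giving w with Rzw and Ryw.
Conversely, on a frame with convergence the schema holds at every world under every valuation.
So the correspondent is convergence.

convergence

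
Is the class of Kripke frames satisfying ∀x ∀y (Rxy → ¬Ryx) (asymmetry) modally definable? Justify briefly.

Not definable by any modal formula

If a class were modally definable it would be closed under surjective bounded morphisms (Goldblatt–Thomason).
The 5-cycle (worlds w0,w1,w2,w3,w4 with w0→w1→w2→w3→w4→w0) is asymmetric. Mapping every world to a single reflexive point • is a surjective bounded morphism, and the reflexive point is not asymmetric (R•• but asymmetry requires ¬R••).
So the class is not modally definable.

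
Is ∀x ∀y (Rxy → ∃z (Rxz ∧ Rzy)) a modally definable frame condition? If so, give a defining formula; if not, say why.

This is a Sahlqvist condition; the C4 axiom □□r → □r defines it.
Suppose □□r→□r is valid. Take Rxy and set V(r)={w : xR²w}. Then □□r at x, so □r at x, so r at y, i.e. ∃z(Rxz∧Rzy).

Definable; □□r → □r defines it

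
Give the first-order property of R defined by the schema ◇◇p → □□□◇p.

∀x ∀y ∀z ((xR²y ∧ xR³z) → ∃w (y = w ∧ zRw))

This is a Sahlqvist (Geach-type) schema ◇^2□^0p → □^3◇^1p.
Minimal-valuation argument: fix x; take any y with xR^2y and any z with xR^3z. Set V(p) to the set of worlds R-reachable from y in exactly 0 steps. Then □^0p holds at y, so the antecedent holds at x; validity forces ◇^1p at z, giving a w with zR^1w and yR^0w.
First-order correspondent: ∀x ∀y ∀z ((xR²y ∧ xR³z) → ∃w (y = w ∧ zRw)).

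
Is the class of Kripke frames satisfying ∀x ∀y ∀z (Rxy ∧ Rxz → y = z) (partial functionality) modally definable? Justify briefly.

Yes, by ◇r → □r

The condition is partial functionality. A defining modal formula is ◇r → □r.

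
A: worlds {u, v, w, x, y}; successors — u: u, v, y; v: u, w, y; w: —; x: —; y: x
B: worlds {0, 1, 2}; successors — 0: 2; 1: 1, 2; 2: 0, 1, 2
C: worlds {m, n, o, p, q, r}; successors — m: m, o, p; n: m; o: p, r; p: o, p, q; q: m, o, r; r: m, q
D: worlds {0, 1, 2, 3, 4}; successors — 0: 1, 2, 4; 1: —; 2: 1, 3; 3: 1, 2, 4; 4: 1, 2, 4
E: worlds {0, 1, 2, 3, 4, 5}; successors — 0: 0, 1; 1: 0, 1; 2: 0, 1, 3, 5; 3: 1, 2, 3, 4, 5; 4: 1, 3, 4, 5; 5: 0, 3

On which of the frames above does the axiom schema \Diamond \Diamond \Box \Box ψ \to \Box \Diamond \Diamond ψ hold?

B, C, E

This is the axiom for a generalized confluence (Geach) condition; its first-order frame correspondent is \forall x \forall y \forall z ((x R^2 y \wedge xRz) \to \exists w (y R^2 w \wedge z R^2 w)).
A: fails — uR²u, uRy but no t with uR²t and yR²t.
B: ✓.
C: ✓.
D: fails — 0R²1, 0R1 but no w with 1R²w and 1R²w.
E: ✓.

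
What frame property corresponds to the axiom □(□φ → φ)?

Suppose □(□φ→φ) is valid. Take Rxy and set V(φ)={w : Ryw}. Then at y, □φ holds; since □(□φ→φ) at x, □φ→φ at y, so φ at y, i.e. Ryy.
Conversely, on a frame with shift-reflexivity the schema holds at every world under every valuation.
So the correspondent is shift-reflexivity.

shift-reflexivity: ∀x ∀y (Rxy → Ryy)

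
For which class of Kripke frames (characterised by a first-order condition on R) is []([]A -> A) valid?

Shift-reflexivity

Suppose □(□A→A) is valid. Take Rxy and set V(A)={w : Ryw}. Then at y, □A holds; since □(□A→A) at x, □A→A at y, so A at y, i.e. Ryy.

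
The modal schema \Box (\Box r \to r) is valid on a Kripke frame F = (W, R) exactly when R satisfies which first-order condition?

shift-reflexivity: \forall x \forall y (Rxy \to Ryy)

Suppose □(□r→r) is valid. Take Rxy and set V(r)={w : Ryw}. Then at y, □r holds; since □(□r→r) at x, □r→r at y, so r at y, i.e. Ryy.
Conversely, any frame satisfying \forall x \forall y (Rxy \to Ryy) validates the schema.
So the correspondent is shift-reflexivity.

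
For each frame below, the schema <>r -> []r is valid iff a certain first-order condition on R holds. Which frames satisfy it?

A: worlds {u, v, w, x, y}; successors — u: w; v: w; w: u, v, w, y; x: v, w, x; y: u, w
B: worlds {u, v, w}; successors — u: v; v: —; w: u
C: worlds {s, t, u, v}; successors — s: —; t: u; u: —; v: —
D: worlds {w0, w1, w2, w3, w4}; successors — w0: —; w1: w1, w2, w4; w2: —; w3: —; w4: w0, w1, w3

B, C

This is the axiom for partial functionality; its first-order frame correspondent is forall x forall y forall z (Rxy & Rxz -> y = z).
A: fails — w sees both u and v.
B: ✓.
C: ✓.
D: fails — w1 sees both w1 and w2.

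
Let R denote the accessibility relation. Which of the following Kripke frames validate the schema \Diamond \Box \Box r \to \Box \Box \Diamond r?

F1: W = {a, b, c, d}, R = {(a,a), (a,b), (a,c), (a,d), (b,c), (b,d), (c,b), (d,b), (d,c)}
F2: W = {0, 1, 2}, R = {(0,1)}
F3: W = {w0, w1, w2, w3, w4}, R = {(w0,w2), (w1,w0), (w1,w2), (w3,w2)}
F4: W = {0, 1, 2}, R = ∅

The schema corresponds to a generalized confluence (Geach) condition: \forall x \forall y \forall z ((xRy \wedge x R^2 z) \to \exists w (y R^2 w \wedge zRw)).
F1: fails — aRc, aR²c but no w with cR²w and cRw.
F2: ✓.
F3: fails — w1Rw0, w1R²w2 but no w with w0R²w and w2Rw.
F4: ✓.

F2, F4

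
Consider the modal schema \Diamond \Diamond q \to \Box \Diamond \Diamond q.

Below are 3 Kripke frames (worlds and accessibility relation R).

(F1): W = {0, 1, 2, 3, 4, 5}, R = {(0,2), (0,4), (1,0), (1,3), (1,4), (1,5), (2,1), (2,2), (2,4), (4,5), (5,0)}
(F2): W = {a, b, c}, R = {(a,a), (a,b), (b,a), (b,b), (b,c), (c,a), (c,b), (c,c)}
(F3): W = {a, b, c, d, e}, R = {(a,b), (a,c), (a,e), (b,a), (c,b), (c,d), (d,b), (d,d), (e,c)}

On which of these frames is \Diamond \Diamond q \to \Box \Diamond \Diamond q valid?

(F2)

Frame correspondent (Sahlqvist): \forall x \forall y \forall z ((x R^2 y \wedge xRz) \to \exists w (y = w \wedge z R^2 w)) — i.e. a generalized confluence (Geach) condition.
(F1): fails — 0R²1, 0R4 but no w with 1=w and 4R²w.
(F2): holds.
(F3): fails — aR²a, aRb but no w with a=w and bR²w.
Valid on: (F2).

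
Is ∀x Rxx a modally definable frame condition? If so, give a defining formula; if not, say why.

The condition is reflexivity. A defining modal formula is □q → q.
Suppose □q→q is valid. At any x set V(q)={w : Rxw}. Then □q holds at x, so q holds at x, i.e. Rxx.

Definable; □q → q defines it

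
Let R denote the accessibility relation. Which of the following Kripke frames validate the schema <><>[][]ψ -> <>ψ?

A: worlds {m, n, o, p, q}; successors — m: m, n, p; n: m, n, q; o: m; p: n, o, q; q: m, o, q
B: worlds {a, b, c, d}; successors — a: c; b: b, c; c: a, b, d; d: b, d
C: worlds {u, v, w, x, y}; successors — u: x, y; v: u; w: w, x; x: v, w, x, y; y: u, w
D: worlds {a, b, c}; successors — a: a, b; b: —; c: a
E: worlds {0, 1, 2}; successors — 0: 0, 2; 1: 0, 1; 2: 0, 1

A, E

Frame correspondent (Sahlqvist): forall x forall y (x R^2 y -> exists w (y R^2 w & xRw)) — i.e. a generalized confluence (Geach) condition.
A: ✓.
B: fails — aR²a but no w with aR²w and aRw.
C: fails — vR²y but no t with yR²t and vRt.
D: fails — aR²b but no w with bR²w and aRw.
E: ✓.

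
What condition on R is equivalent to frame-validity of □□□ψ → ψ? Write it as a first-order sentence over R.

This is a Sahlqvist (Geach-type) schema ◇^0□^3ψ → □^0◇^0ψ.
First-order correspondent: ∀x ∃w (xR³w ∧ x = w).

∀x ∃w (xR³w ∧ x = w)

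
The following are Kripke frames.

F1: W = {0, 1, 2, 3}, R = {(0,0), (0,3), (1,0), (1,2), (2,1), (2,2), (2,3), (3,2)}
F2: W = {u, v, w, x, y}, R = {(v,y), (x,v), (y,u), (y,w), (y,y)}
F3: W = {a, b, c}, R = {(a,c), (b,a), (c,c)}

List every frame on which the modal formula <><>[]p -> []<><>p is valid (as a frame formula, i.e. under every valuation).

F1, F3

This is the axiom for a generalized confluence (Geach) condition; its first-order frame correspondent is forall x forall y forall z ((x R^2 y & xRz) -> exists w (yRw & z R^2 w)).
F1: satisfies the condition.
F2: fails — vR²u, vRy but no t with uRt and yR²t.
F3: satisfies the condition.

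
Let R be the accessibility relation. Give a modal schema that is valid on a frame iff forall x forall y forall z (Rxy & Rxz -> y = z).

◇ψ → □ψ

This is partial functionality; the standard corresponding axiom is CD: ◇ψ → □ψ.
Suppose ◇ψ→□ψ is valid. Take Rxy, Rxz and set V(ψ)={y}. Then ◇ψ at x, so □ψ at x, so ψ at z, i.e. z=y.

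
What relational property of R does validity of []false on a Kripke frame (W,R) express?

This schema is the Ver axiom.
It corresponds to emptiness of R: forall x forall y ~Rxy.

emptiness of R: forall x forall y ~Rxy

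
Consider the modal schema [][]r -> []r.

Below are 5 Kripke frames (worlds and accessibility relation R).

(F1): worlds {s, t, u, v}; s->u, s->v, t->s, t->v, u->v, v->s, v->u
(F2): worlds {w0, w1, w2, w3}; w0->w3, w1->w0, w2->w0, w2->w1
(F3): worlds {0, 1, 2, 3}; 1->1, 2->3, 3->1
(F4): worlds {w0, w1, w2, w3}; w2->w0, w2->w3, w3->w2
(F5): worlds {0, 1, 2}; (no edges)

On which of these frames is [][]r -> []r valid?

(F5)

This is the axiom for density; its first-order frame correspondent is forall x forall y (Rxy -> exists z (Rxz & Rzy)).
(F1): fails — Ruv but no z with Ruz and Rzv.
(F2): fails — Rw2w1 but no z with Rw2z and Rzw1.
(F3): fails — R23 but no z with R2z and Rz3.
(F4): fails — Rw3w2 but no z with Rw3z and Rzw2.
(F5): satisfies the condition.
Valid on: (F5).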